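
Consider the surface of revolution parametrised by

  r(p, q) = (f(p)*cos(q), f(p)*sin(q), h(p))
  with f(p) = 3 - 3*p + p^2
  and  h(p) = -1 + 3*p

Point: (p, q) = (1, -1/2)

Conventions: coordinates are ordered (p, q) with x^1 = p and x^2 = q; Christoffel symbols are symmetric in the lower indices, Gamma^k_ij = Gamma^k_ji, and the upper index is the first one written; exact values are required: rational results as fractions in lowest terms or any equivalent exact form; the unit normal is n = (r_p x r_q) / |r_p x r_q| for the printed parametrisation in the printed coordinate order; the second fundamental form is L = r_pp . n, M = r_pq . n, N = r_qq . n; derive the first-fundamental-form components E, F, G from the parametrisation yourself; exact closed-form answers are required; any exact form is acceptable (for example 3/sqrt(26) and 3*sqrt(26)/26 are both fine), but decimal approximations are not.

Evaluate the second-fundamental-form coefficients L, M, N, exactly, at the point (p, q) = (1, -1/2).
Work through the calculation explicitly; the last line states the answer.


f = 1, f' = -1, f'' = 2, h' = 3, h'' = 0
E = 10, F = 0, G = 1; answer radicand W^2 = 10
unnormalised second-form numerators: l = -6, m = 0, n = 3; L = l/sqrt(10), and similarly M = m/sqrt(W^2), N = n/sqrt(W^2)

Answer: L = -3*sqrt(10)/5, M = 0, N = 3*sqrt(10)/10


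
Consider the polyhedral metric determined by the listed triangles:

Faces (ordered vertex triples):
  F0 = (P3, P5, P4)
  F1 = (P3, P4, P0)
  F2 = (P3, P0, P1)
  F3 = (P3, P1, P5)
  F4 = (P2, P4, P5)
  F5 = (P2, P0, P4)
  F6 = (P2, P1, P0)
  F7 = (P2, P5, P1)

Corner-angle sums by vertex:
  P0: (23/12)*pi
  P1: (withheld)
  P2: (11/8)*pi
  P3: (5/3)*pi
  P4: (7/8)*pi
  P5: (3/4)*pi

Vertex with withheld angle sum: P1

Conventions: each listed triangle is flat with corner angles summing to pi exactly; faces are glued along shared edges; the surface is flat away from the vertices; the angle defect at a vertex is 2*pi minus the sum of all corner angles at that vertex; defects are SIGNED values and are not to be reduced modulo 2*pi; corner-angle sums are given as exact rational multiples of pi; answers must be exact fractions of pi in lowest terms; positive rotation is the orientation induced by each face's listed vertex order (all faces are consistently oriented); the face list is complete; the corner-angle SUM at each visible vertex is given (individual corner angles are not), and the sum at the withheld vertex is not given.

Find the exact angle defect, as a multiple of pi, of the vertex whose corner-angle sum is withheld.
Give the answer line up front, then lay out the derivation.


Answer: defect(P1) = (7/12)*pi

V = 6, E = 12, F = 8; chi = V - E + F = 2
Gauss-Bonnet: total defect = 2*pi*chi = 4*pi; visible defects sum to (41/12)*pi


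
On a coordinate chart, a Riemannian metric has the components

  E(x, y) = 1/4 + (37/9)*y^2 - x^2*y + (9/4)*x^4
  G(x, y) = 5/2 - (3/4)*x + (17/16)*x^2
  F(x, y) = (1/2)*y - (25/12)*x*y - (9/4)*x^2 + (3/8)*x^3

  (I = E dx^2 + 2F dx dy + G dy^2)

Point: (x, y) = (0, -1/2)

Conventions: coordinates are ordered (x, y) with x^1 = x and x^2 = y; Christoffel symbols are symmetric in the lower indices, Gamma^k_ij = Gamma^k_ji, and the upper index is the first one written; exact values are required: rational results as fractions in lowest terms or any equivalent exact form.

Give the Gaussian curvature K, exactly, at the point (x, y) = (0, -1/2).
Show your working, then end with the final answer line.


E = 23/18, F = -1/4, G = 5/2, EG - F^2 = 451/144 at the point
E_x = 0, E_y = -37/9, F_x = 25/24, F_y = 1/2, G_x = -3/4, G_y = 0
E_yy = 74/9, F_xy = -25/12, G_xx = 17/8
Evaluate Brioschi's two determinant matrices M1, M2 and divide by (EG - F^2)^2.
M1 = [[-E_yy/2 + F_xy - G_xx/2, E_x/2, F_x - E_y/2], [F_y - G_x/2, E, F], [G_y/2, F, G]] = [[-1045/144, 0, 223/72], [7/8, 23/18, -1/4], [0, -1/4, 5/2]]; det M1 = -15167/648
M2 = [[0, E_y/2, G_x/2], [E_y/2, E, F], [G_x/2, F, G]] = [[0, -37/18, -3/8], [-37/18, 23/18, -1/4], [-3/8, -1/4, 5/2]]; det M2 = -115379/10368
det M1 - det M2 = -42431/3456; K = -42431/3456 / (451/144)^2 = -254586/203401

Answer: K = -254586/203401


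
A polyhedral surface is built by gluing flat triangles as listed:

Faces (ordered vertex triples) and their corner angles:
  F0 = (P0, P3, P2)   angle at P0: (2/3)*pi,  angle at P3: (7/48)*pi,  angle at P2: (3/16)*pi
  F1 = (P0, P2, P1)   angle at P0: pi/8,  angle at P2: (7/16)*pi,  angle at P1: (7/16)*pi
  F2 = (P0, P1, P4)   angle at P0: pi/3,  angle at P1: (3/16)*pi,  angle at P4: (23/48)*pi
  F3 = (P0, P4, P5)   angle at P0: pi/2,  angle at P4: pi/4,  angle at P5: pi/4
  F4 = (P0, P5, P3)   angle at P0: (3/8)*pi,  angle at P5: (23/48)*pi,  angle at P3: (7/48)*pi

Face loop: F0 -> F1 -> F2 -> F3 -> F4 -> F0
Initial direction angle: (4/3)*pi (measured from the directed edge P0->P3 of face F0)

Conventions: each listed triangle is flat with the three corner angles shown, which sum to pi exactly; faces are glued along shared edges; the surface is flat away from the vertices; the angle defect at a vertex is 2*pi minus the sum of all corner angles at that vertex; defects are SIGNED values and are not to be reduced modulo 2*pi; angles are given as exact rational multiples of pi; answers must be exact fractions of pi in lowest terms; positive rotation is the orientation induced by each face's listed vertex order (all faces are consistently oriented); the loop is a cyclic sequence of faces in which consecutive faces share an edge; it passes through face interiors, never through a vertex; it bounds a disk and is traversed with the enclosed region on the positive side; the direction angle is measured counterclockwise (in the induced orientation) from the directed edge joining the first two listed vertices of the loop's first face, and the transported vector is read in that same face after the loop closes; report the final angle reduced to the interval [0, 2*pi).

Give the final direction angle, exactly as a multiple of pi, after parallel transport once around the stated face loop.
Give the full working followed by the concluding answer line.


enclosed vertex P0: corner angles sum to 2*pi, defect = 2*pi - 2*pi = 0
by Gauss-Bonnet the loop rotates the vector by the enclosed defect sum (positive orientation, mod 2*pi)
final angle = (4/3)*pi + 0 = (4/3)*pi (mod 2*pi)

Answer: final direction angle = (4/3)*pi


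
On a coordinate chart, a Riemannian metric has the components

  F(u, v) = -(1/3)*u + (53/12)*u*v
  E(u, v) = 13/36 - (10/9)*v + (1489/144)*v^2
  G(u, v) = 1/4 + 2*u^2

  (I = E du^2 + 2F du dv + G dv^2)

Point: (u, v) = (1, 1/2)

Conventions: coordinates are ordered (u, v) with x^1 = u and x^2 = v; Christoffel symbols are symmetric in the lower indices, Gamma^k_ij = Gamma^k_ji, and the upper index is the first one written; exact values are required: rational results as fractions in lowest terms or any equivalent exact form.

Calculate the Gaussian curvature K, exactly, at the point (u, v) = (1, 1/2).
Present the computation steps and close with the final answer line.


E = 153/64, F = 15/8, G = 9/4, EG - F^2 = 477/256 at the point
E_u = 0, E_v = 443/48, F_u = 15/8, F_v = 53/12, G_u = 4, G_v = 0
E_vv = 1489/72, F_uv = 53/12, G_uu = 4
The intrinsic route: Brioschi's K = (det M1 - det M2)/(EG - F^2)^2.
M1 = [[-E_vv/2 + F_uv - G_uu/2, E_u/2, F_u - E_v/2], [F_v - G_u/2, E, F], [G_v/2, F, G]] = [[-1141/144, 0, -263/96], [29/12, 153/64, 15/8], [0, 15/8, 9/4]]; det M1 = -333959/12288
M2 = [[0, E_v/2, G_u/2], [E_v/2, E, F], [G_u/2, F, G]] = [[0, 443/96, 2], [443/96, 153/64, 15/8], [2, 15/8, 9/4]]; det M2 = -93657/4096
det M1 - det M2 = -13247/3072; K = -13247/3072 / (477/256)^2 = -847808/682587

Answer: K = -847808/682587


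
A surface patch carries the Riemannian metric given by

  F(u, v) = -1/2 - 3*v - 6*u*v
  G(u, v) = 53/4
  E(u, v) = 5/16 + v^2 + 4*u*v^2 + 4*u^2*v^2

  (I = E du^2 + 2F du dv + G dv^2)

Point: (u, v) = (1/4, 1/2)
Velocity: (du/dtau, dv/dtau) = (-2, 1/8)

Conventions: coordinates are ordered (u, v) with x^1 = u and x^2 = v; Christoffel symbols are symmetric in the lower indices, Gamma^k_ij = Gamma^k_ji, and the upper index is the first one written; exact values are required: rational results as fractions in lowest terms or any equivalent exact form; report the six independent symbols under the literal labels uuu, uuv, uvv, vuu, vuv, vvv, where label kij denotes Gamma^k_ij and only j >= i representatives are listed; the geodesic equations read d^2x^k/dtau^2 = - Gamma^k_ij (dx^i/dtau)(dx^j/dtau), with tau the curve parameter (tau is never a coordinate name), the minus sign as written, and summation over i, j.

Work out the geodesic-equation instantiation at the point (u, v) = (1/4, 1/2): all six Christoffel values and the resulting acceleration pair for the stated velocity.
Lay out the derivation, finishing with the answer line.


E = 7/8, F = -11/4, G = 53/4 at the point
E_u = 3/2, E_v = 9/4, F_u = -3, F_v = -9/2, G_u = 0, G_v = 0
EG - F^2 = 129/32;  g^inv = (32/129) * [[53/4, 11/4], [11/4, 7/8]]
first-kind symbols [ij,l] = (1/2)(d_i g_jl + d_j g_il - d_l g_ij): [uu,u] = E_u/2 = 3/4, [uu,v] = F_u - E_v/2 = -33/8, [uv,u] = E_v/2 = 9/8, [uv,v] = G_u/2 = 0, [vv,u] = F_v - G_u/2 = -9/2, [vv,v] = G_v/2 = 0
Gamma^u_ij = (G*[ij,u] - F*[ij,v])/(EG - F^2), Gamma^v_ij = (E*[ij,v] - F*[ij,u])/(EG - F^2)
Gamma_uuu = -15/43, Gamma_uuv = 159/43, Gamma_uvv = -636/43, Gamma_vuu = -33/86, Gamma_vuv = 33/43, Gamma_vvv = -132/43
d^2u/dtau^2 = -(Gamma_uuu*(-2)^2 + 2*Gamma_uuv*(-2)*(1/8) + Gamma_uvv*(1/8)^2) = 2391/688
d^2v/dtau^2 = -(Gamma_vuu*(-2)^2 + 2*Gamma_vuv*(-2)*(1/8) + Gamma_vvv*(1/8)^2) = 1353/688

Answer: Gamma_uuu = -15/43, Gamma_uuv = 159/43, Gamma_uvv = -636/43, Gamma_vuu = -33/86, Gamma_vuv = 33/43, Gamma_vvv = -132/43; accelerations (d^2u/dtau^2, d^2v/dtau^2) = (2391/688, 1353/688)


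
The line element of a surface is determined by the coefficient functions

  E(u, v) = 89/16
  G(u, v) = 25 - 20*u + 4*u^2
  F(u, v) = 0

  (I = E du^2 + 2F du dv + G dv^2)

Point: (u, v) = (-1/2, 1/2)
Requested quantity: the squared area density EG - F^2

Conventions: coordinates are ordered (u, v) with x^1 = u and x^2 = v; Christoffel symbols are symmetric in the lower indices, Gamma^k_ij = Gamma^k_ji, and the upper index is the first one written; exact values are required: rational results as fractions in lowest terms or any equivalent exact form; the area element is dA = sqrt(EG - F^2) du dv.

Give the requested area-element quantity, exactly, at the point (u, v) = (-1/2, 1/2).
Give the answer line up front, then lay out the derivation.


Answer: EG - F^2 = 801/4

E = 89/16, F = 0, G = 36; EG - F^2 = 801/4


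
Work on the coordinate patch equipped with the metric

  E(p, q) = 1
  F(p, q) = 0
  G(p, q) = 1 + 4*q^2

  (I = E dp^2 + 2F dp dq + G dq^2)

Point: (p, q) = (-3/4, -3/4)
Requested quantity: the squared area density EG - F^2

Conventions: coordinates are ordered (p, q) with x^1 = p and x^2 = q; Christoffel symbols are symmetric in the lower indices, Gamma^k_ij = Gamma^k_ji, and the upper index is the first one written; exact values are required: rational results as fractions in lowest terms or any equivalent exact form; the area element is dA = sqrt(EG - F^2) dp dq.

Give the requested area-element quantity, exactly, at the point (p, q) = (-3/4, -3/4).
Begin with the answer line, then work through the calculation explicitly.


Answer: EG - F^2 = 13/4

E = 1, F = 0, G = 13/4; EG - F^2 = 13/4


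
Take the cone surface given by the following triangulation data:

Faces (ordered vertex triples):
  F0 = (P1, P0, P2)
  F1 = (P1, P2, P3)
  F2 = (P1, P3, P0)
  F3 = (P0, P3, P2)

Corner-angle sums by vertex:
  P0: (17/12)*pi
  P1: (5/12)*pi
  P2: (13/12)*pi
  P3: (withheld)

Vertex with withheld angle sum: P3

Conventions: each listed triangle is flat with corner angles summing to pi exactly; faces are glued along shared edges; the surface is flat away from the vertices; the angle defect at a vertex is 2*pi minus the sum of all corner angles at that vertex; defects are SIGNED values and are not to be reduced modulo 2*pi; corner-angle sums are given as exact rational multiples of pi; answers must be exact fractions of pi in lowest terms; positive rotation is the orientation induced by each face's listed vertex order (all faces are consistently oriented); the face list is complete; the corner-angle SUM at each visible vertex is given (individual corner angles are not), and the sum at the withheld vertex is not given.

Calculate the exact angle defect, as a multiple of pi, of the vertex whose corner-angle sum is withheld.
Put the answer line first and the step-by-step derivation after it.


Answer: defect(P3) = (11/12)*pi

V = 4, E = 6, F = 4; chi = V - E + F = 2
Gauss-Bonnet: total defect = 2*pi*chi = 4*pi; visible defects sum to (37/12)*pi


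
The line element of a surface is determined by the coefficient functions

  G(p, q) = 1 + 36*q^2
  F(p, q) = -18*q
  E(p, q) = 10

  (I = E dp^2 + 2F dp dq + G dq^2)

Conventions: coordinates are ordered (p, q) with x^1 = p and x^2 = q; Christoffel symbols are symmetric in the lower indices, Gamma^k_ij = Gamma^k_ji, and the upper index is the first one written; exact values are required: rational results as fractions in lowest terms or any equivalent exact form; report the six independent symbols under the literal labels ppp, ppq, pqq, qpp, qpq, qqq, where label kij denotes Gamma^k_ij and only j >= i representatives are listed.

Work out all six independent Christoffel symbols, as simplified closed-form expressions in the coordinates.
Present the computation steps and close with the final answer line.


E = 10; F = -18*q; G = 1 + 36*q^2
Gamma^k_ij = (1/2) g^{kl} (d_i g_jl + d_j g_il - d_l g_ij), with g^inv = (1/(EG-F^2)) [[G, -F], [-F, E]]
first partials: E_p = 0, E_q = 0, F_p = 0, F_q = -18, G_p = 0, G_q = 72*q
D = EG - F^2 = 10 + 36*q^2
expanded: Gamma^p_pp = (G E_p - 2F F_p + F E_q)/(2D), Gamma^p_pq = (G E_q - F G_p)/(2D), Gamma^p_qq = (2G F_q - G G_p - F G_q)/(2D), Gamma^q_pp = (2E F_p - E E_q - F E_p)/(2D), Gamma^q_pq = (E G_p - F E_q)/(2D), Gamma^q_qq = (E G_q - 2F F_q + F G_p)/(2D); substitute and cancel common factors

Answer: Gamma_ppp = 0, Gamma_ppq = 0, Gamma_pqq = -9/(18*q^2 + 5), Gamma_qpp = 0, Gamma_qpq = 0, Gamma_qqq = 18*q/(18*q^2 + 5)


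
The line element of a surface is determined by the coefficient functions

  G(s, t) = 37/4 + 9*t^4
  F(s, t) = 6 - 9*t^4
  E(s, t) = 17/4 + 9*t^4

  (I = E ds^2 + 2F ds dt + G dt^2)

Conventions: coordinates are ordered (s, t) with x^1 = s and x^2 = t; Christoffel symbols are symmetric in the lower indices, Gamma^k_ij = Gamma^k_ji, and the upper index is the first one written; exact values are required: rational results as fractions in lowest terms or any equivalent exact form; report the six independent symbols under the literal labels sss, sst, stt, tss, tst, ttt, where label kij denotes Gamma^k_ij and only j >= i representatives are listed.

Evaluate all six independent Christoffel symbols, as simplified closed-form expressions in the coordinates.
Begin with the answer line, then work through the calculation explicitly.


Answer: Gamma_sss = (-2592*t^7 + 1728*t^3)/(3672*t^4 + 53), Gamma_sst = (2592*t^7 + 2664*t^3)/(3672*t^4 + 53), Gamma_stt = (-2592*t^7 - 7056*t^3)/(3672*t^4 + 53), Gamma_tss = (-2592*t^7 - 1224*t^3)/(3672*t^4 + 53), Gamma_tst = (2592*t^7 - 1728*t^3)/(3672*t^4 + 53), Gamma_ttt = (-2592*t^7 + 4680*t^3)/(3672*t^4 + 53)

E = 17/4 + 9*t^4; F = 6 - 9*t^4; G = 37/4 + 9*t^4
Gamma^k_ij = (1/2) g^{kl} (d_i g_jl + d_j g_il - d_l g_ij), with g^inv = (1/(EG-F^2)) [[G, -F], [-F, E]]
first partials: E_s = 0, E_t = 36*t^3, F_s = 0, F_t = -36*t^3, G_s = 0, G_t = 36*t^3
D = EG - F^2 = 53/16 + (459/2)*t^4
expanded: Gamma^s_ss = (G E_s - 2F F_s + F E_t)/(2D), Gamma^s_st = (G E_t - F G_s)/(2D), Gamma^s_tt = (2G F_t - G G_s - F G_t)/(2D), Gamma^t_ss = (2E F_s - E E_t - F E_s)/(2D), Gamma^t_st = (E G_s - F E_t)/(2D), Gamma^t_tt = (E G_t - 2F F_t + F G_s)/(2D); substitute and cancel common factors


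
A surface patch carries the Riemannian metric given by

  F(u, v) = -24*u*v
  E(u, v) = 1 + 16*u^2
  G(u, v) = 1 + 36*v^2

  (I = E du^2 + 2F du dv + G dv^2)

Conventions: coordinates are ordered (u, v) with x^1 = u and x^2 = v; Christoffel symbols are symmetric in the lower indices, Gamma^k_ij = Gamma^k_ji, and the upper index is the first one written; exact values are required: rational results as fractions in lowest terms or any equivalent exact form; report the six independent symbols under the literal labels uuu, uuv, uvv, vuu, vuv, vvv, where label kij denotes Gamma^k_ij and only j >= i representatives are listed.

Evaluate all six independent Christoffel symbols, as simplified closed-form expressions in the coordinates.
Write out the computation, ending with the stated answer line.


E = 1 + 16*u^2; F = -24*u*v; G = 1 + 36*v^2
Gamma^k_ij = (1/2) g^{kl} (d_i g_jl + d_j g_il - d_l g_ij), with g^inv = (1/(EG-F^2)) [[G, -F], [-F, E]]
first partials: E_u = 32*u, E_v = 0, F_u = -24*v, F_v = -24*u, G_u = 0, G_v = 72*v
D = EG - F^2 = 1 + 36*v^2 + 16*u^2
expanded: Gamma^u_uu = (G E_u - 2F F_u + F E_v)/(2D), Gamma^u_uv = (G E_v - F G_u)/(2D), Gamma^u_vv = (2G F_v - G G_u - F G_v)/(2D), Gamma^v_uu = (2E F_u - E E_v - F E_u)/(2D), Gamma^v_uv = (E G_u - F E_v)/(2D), Gamma^v_vv = (E G_v - 2F F_v + F G_u)/(2D); substitute and cancel common factors

Answer: Gamma_uuu = 16*u/(16*u^2 + 36*v^2 + 1), Gamma_uuv = 0, Gamma_uvv = -24*u/(16*u^2 + 36*v^2 + 1), Gamma_vuu = -24*v/(16*u^2 + 36*v^2 + 1), Gamma_vuv = 0, Gamma_vvv = 36*v/(16*u^2 + 36*v^2 + 1)


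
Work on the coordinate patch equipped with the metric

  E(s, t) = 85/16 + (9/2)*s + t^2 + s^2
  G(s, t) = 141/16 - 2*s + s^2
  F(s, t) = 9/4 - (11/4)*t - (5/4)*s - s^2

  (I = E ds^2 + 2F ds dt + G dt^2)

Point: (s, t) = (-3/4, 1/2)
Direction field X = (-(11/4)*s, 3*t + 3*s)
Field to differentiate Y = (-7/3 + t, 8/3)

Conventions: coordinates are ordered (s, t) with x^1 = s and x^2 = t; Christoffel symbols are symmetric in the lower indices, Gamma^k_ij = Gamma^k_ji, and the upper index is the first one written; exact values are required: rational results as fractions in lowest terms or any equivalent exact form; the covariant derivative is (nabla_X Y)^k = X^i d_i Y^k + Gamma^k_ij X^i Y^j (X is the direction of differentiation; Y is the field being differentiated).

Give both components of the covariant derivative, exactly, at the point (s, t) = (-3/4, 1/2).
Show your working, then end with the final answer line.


E = 11/4, F = 5/4, G = 87/8 at the point
E_s = 3, E_t = 1, F_s = 1/4, F_t = -11/4, G_s = -7/2, G_t = 0
EG - F^2 = 907/32;  g^inv = (32/907) * [[87/8, -5/4], [-5/4, 11/4]]
first-kind symbols [ij,l] = (1/2)(d_i g_jl + d_j g_il - d_l g_ij): [ss,s] = E_s/2 = 3/2, [ss,t] = F_s - E_t/2 = -1/4, [st,s] = E_t/2 = 1/2, [st,t] = G_s/2 = -7/4, [tt,s] = F_t - G_s/2 = -1, [tt,t] = G_t/2 = 0
Gamma^s_ij = (G*[ij,s] - F*[ij,t])/(EG - F^2), Gamma^t_ij = (E*[ij,t] - F*[ij,s])/(EG - F^2)
Gamma_sss = 532/907, Gamma_sst = 244/907, Gamma_stt = -348/907, Gamma_tss = -82/907, Gamma_tst = -174/907, Gamma_ttt = 40/907
X = (33/16, -3/4), Y = (-11/6, 8/3) at the point

Answer: (nabla_X Y)^s = -2547/7256, (nabla_X Y)^t = -15459/14512


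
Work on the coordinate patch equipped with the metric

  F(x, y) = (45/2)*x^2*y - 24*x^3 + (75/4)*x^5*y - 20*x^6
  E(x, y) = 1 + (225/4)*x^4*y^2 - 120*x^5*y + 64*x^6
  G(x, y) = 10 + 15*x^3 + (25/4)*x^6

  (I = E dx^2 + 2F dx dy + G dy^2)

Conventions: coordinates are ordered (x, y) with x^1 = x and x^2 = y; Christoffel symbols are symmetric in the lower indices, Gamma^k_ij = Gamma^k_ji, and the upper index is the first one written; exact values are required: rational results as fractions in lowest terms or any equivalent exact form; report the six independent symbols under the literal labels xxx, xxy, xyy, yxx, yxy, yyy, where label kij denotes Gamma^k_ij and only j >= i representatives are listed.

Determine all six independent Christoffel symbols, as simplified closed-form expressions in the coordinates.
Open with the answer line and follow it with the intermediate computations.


Answer: Gamma_xxx = (768*x^5 - 1200*x^4*y + 450*x^3*y^2)/(281*x^6 - 480*x^5*y + 225*x^4*y^2 + 60*x^3 + 40), Gamma_xxy = (-240*x^5 + 225*x^4*y)/(281*x^6 - 480*x^5*y + 225*x^4*y^2 + 60*x^3 + 40), Gamma_xyy = 0, Gamma_yxx = (-240*x^5 + 150*x^4*y - 288*x^2 + 180*x*y)/(281*x^6 - 480*x^5*y + 225*x^4*y^2 + 60*x^3 + 40), Gamma_yxy = (75*x^5 + 90*x^2)/(281*x^6 - 480*x^5*y + 225*x^4*y^2 + 60*x^3 + 40), Gamma_yyy = 0

E = 1 + (225/4)*x^4*y^2 - 120*x^5*y + 64*x^6; F = (45/2)*x^2*y - 24*x^3 + (75/4)*x^5*y - 20*x^6; G = 10 + 15*x^3 + (25/4)*x^6
Gamma^k_ij = (1/2) g^{kl} (d_i g_jl + d_j g_il - d_l g_ij), with g^inv = (1/(EG-F^2)) [[G, -F], [-F, E]]
first partials: E_x = 225*x^3*y^2 - 600*x^4*y + 384*x^5, E_y = (225/2)*x^4*y - 120*x^5, F_x = 45*x*y - 72*x^2 + (375/4)*x^4*y - 120*x^5, F_y = (45/2)*x^2 + (75/4)*x^5, G_x = 45*x^2 + (75/2)*x^5, G_y = 0
D = EG - F^2 = 10 + 15*x^3 + (225/4)*x^4*y^2 - 120*x^5*y + (281/4)*x^6
expanded: Gamma^x_xx = (G E_x - 2F F_x + F E_y)/(2D), Gamma^x_xy = (G E_y - F G_x)/(2D), Gamma^x_yy = (2G F_y - G G_x - F G_y)/(2D), Gamma^y_xx = (2E F_x - E E_y - F E_x)/(2D), Gamma^y_xy = (E G_x - F E_y)/(2D), Gamma^y_yy = (E G_y - 2F F_y + F G_x)/(2D); substitute and cancel common factors


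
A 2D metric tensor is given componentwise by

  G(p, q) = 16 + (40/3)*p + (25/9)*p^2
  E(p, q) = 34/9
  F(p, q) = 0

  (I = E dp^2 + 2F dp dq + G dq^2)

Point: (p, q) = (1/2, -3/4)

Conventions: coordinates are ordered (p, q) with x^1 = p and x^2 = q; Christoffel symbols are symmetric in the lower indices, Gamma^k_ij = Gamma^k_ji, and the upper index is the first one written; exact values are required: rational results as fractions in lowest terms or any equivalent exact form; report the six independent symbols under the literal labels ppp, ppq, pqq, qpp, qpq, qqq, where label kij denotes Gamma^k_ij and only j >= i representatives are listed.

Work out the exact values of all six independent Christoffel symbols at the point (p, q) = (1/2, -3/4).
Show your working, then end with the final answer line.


E = 34/9, F = 0, G = 841/36 at the point
E_p = 0, E_q = 0, F_p = 0, F_q = 0, G_p = 145/9, G_q = 0
EG - F^2 = 14297/162;  g^inv = (162/14297) * [[841/36, 0], [0, 34/9]]
first-kind symbols [ij,l] = (1/2)(d_i g_jl + d_j g_il - d_l g_ij): [pp,p] = E_p/2 = 0, [pp,q] = F_p - E_q/2 = 0, [pq,p] = E_q/2 = 0, [pq,q] = G_p/2 = 145/18, [qq,p] = F_q - G_p/2 = -145/18, [qq,q] = G_q/2 = 0
Gamma^p_ij = (G*[ij,p] - F*[ij,q])/(EG - F^2), Gamma^q_ij = (E*[ij,q] - F*[ij,p])/(EG - F^2)

Answer: Gamma_ppp = 0, Gamma_ppq = 0, Gamma_pqq = -145/68, Gamma_qpp = 0, Gamma_qpq = 10/29, Gamma_qqq = 0


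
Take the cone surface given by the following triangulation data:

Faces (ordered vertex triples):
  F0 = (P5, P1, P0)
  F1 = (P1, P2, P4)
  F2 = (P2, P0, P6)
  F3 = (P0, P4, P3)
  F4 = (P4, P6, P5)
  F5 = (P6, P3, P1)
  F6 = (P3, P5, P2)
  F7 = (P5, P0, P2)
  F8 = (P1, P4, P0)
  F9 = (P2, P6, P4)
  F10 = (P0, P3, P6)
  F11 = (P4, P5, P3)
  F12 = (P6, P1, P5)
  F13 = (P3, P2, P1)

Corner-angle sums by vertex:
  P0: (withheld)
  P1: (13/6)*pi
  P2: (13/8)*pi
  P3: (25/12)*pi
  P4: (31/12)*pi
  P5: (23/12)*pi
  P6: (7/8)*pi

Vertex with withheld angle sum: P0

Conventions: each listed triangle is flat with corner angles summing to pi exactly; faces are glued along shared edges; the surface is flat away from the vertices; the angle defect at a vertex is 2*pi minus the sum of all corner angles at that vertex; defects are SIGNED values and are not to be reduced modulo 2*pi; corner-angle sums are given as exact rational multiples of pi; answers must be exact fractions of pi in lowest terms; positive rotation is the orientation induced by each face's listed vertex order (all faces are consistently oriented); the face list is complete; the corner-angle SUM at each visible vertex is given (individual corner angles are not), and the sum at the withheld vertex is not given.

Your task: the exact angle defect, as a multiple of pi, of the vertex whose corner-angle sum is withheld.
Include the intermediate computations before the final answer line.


V = 7, E = 21, F = 14; chi = V - E + F = 0
Gauss-Bonnet: total defect = 2*pi*chi = 0; visible defects sum to (3/4)*pi

Answer: defect(P0) = (-3/4)*pi


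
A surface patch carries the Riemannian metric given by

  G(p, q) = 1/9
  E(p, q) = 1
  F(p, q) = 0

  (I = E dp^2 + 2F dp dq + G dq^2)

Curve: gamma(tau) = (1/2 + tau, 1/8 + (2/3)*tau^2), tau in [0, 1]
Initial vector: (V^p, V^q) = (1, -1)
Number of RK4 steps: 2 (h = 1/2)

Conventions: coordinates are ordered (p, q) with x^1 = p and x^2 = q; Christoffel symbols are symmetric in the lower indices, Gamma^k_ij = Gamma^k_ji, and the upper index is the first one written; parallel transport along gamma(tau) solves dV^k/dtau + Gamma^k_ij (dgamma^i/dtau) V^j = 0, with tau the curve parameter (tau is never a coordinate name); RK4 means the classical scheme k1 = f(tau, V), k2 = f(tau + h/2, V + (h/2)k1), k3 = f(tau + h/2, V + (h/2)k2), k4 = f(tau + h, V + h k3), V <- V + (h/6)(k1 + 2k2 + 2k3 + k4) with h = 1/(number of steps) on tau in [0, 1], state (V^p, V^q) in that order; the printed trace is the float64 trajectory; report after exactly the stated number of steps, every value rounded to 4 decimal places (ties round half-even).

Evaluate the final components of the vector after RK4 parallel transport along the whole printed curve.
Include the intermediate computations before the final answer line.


gamma'(tau) = (1, (4/3)*tau); f(tau, V)^k = -Gamma^k_ij(gamma(tau)) gamma'^i(tau) V^j; h = 1/2; intermediate values shown to 6 dp
curve data and Christoffel symbols at the stage parameters:
  tau = 0.000000: gamma = (0.500000, 0.125000), gamma' = (1.000000, 0.000000); Gamma_ppp = 0.000000, Gamma_ppq = 0.000000, Gamma_pqq = 0.000000, Gamma_qpp = 0.000000, Gamma_qpq = 0.000000, Gamma_qqq = 0.000000
  tau = 0.250000: gamma = (0.750000, 0.166667), gamma' = (1.000000, 0.333333); Gamma_ppp = 0.000000, Gamma_ppq = 0.000000, Gamma_pqq = 0.000000, Gamma_qpp = 0.000000, Gamma_qpq = 0.000000, Gamma_qqq = 0.000000
  tau = 0.500000: gamma = (1.000000, 0.291667), gamma' = (1.000000, 0.666667); Gamma_ppp = 0.000000, Gamma_ppq = 0.000000, Gamma_pqq = 0.000000, Gamma_qpp = 0.000000, Gamma_qpq = 0.000000, Gamma_qqq = 0.000000
  tau = 0.750000: gamma = (1.250000, 0.500000), gamma' = (1.000000, 1.000000); Gamma_ppp = 0.000000, Gamma_ppq = 0.000000, Gamma_pqq = 0.000000, Gamma_qpp = 0.000000, Gamma_qpq = 0.000000, Gamma_qqq = 0.000000
  tau = 1.000000: gamma = (1.500000, 0.791667), gamma' = (1.000000, 1.333333); Gamma_ppp = 0.000000, Gamma_ppq = 0.000000, Gamma_pqq = 0.000000, Gamma_qpp = 0.000000, Gamma_qpq = 0.000000, Gamma_qqq = 0.000000
step 0: V^p = 1.0000, V^q = -1.0000
step 1: k1 = (0.000000, 0.000000), k2 = (0.000000, 0.000000), k3 = (0.000000, 0.000000), k4 = (0.000000, 0.000000); V <- V + (h/6)(k1 + 2k2 + 2k3 + k4): V^p = 1.0000, V^q = -1.0000
step 2: k1 = (0.000000, 0.000000), k2 = (0.000000, 0.000000), k3 = (0.000000, 0.000000), k4 = (0.000000, 0.000000); V <- V + (h/6)(k1 + 2k2 + 2k3 + k4): V^p = 1.0000, V^q = -1.0000

Answer: V^p = 1.0000, V^q = -1.0000


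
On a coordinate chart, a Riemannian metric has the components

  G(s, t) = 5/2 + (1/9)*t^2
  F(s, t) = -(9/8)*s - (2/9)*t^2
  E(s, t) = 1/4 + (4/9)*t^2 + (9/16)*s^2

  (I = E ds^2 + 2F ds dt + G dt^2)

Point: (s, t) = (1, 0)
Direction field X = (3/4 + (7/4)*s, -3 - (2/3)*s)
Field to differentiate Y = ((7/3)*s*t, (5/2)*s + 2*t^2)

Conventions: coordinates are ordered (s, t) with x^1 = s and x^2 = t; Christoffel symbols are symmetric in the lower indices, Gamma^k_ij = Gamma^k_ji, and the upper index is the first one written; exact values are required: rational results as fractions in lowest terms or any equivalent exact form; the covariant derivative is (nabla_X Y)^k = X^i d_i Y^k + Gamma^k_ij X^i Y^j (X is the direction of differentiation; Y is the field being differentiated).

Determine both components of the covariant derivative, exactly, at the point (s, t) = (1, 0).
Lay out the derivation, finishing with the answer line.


E = 13/16, F = -9/8, G = 5/2 at the point
E_s = 9/8, E_t = 0, F_s = -9/8, F_t = 0, G_s = 0, G_t = 0
EG - F^2 = 49/64;  g^inv = (64/49) * [[5/2, 9/8], [9/8, 13/16]]
first-kind symbols [ij,l] = (1/2)(d_i g_jl + d_j g_il - d_l g_ij): [ss,s] = E_s/2 = 9/16, [ss,t] = F_s - E_t/2 = -9/8, [st,s] = E_t/2 = 0, [st,t] = G_s/2 = 0, [tt,s] = F_t - G_s/2 = 0, [tt,t] = G_t/2 = 0
Gamma^s_ij = (G*[ij,s] - F*[ij,t])/(EG - F^2), Gamma^t_ij = (E*[ij,t] - F*[ij,s])/(EG - F^2)
Gamma_sss = 9/49, Gamma_sst = 0, Gamma_stt = 0, Gamma_tss = -18/49, Gamma_tst = 0, Gamma_ttt = 0
X = (5/2, -11/3), Y = (0, 5/2) at the point

Answer: (nabla_X Y)^s = -77/9, (nabla_X Y)^t = 25/4


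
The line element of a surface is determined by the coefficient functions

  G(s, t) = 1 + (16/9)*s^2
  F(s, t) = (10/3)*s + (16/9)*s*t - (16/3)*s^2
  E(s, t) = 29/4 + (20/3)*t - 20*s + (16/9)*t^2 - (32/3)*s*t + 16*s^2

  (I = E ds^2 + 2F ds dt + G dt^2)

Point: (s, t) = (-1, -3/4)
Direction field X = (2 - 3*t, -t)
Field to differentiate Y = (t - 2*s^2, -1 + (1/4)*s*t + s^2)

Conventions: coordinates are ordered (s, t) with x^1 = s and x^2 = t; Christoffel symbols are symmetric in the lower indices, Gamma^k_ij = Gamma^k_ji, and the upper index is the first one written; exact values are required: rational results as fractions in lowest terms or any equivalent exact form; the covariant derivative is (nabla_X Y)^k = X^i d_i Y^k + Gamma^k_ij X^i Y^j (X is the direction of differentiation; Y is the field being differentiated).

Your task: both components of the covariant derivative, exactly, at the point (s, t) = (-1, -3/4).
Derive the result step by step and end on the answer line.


E = 125/4, F = -22/3, G = 25/9 at the point
E_s = -44, E_t = 44/3, F_s = 38/3, F_t = -16/9, G_s = -32/9, G_t = 0
EG - F^2 = 1189/36;  g^inv = (36/1189) * [[25/9, 22/3], [22/3, 125/4]]
first-kind symbols [ij,l] = (1/2)(d_i g_jl + d_j g_il - d_l g_ij): [ss,s] = E_s/2 = -22, [ss,t] = F_s - E_t/2 = 16/3, [st,s] = E_t/2 = 22/3, [st,t] = G_s/2 = -16/9, [tt,s] = F_t - G_s/2 = 0, [tt,t] = G_t/2 = 0
Gamma^s_ij = (G*[ij,s] - F*[ij,t])/(EG - F^2), Gamma^t_ij = (E*[ij,t] - F*[ij,s])/(EG - F^2)
Gamma_sss = -792/1189, Gamma_sst = 264/1189, Gamma_stt = 0, Gamma_tss = 192/1189, Gamma_tst = -64/1189, Gamma_ttt = 0
X = (17/4, 3/4), Y = (-11/4, 3/16) at the point

Answer: (nabla_X Y)^s = 240217/9512, (nabla_X Y)^t = -860155/76096


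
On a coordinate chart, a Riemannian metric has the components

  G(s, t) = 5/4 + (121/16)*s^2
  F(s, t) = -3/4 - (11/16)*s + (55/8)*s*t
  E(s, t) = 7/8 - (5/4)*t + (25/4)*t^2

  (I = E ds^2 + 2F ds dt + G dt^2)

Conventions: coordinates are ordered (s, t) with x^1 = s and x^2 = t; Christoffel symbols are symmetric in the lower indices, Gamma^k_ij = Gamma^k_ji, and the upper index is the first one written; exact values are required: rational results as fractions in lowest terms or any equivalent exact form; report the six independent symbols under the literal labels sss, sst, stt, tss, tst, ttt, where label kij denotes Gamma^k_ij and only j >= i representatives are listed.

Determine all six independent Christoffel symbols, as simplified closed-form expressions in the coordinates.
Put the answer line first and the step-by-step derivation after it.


Answer: Gamma_sss = (-1100*s*t^2 + 220*s*t - 11*s + 120*t - 12)/(1573*s^2 + 2640*s*t - 264*s + 2000*t^2 - 400*t + 136), Gamma_sst = (-1210*s^2*t + 121*s^2 + 1452*s + 2000*t - 200)/(1573*s^2 + 2640*s*t - 264*s + 2000*t^2 - 400*t + 136), Gamma_stt = (-1331*s^3 - 220*s)/(1573*s^2 + 2640*s*t - 264*s + 2000*t^2 - 400*t + 136), Gamma_tss = (1000*t^3 - 300*t^2 + 160*t - 14)/(1573*s^2 + 2640*s*t - 264*s + 2000*t^2 - 400*t + 136), Gamma_tst = (1100*s*t^2 - 220*s*t + 1584*s + 1200*t - 120)/(1573*s^2 + 2640*s*t - 264*s + 2000*t^2 - 400*t + 136), Gamma_ttt = (1210*s^2*t - 121*s^2 - 132*s)/(1573*s^2 + 2640*s*t - 264*s + 2000*t^2 - 400*t + 136)

E = 7/8 - (5/4)*t + (25/4)*t^2; F = -3/4 - (11/16)*s + (55/8)*s*t; G = 5/4 + (121/16)*s^2
Gamma^k_ij = (1/2) g^{kl} (d_i g_jl + d_j g_il - d_l g_ij), with g^inv = (1/(EG-F^2)) [[G, -F], [-F, E]]
first partials: E_s = 0, E_t = -5/4 + (25/2)*t, F_s = -11/16 + (55/8)*t, F_t = (55/8)*s, G_s = (121/8)*s, G_t = 0
D = EG - F^2 = 17/32 - (25/16)*t - (33/32)*s + (125/16)*t^2 + (165/16)*s*t + (1573/256)*s^2
expanded: Gamma^s_ss = (G E_s - 2F F_s + F E_t)/(2D), Gamma^s_st = (G E_t - F G_s)/(2D), Gamma^s_tt = (2G F_t - G G_s - F G_t)/(2D), Gamma^t_ss = (2E F_s - E E_t - F E_s)/(2D), Gamma^t_st = (E G_s - F E_t)/(2D), Gamma^t_tt = (E G_t - 2F F_t + F G_s)/(2D); substitute and cancel common factors


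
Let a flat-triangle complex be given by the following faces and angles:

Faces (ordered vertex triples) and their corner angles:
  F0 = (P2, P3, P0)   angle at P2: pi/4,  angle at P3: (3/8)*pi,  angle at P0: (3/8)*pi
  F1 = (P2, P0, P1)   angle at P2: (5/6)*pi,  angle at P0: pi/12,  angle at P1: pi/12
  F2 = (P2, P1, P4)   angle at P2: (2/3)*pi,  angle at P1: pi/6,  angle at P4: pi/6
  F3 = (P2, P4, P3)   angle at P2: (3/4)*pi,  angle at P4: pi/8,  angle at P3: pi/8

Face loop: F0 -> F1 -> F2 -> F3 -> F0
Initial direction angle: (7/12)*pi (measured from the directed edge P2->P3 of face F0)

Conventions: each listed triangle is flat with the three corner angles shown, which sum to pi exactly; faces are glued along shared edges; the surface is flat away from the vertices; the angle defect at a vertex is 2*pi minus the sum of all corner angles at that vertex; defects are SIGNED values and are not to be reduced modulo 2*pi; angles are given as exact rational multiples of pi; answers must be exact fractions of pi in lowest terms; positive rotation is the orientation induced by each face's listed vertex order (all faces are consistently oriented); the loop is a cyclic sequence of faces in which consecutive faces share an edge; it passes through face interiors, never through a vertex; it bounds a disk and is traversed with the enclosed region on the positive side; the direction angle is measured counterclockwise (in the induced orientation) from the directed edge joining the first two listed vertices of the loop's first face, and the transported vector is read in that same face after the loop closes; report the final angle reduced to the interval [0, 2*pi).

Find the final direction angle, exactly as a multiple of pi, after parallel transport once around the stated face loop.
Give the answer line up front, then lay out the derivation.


Answer: final direction angle = pi/12

enclosed vertex P2: corner angles sum to (5/2)*pi, defect = 2*pi - (5/2)*pi = -pi/2
holonomy = initial angle + sum of enclosed defects (mod 2*pi), positive in the induced orientation
final angle = (7/12)*pi - pi/2 = pi/12 (mod 2*pi)


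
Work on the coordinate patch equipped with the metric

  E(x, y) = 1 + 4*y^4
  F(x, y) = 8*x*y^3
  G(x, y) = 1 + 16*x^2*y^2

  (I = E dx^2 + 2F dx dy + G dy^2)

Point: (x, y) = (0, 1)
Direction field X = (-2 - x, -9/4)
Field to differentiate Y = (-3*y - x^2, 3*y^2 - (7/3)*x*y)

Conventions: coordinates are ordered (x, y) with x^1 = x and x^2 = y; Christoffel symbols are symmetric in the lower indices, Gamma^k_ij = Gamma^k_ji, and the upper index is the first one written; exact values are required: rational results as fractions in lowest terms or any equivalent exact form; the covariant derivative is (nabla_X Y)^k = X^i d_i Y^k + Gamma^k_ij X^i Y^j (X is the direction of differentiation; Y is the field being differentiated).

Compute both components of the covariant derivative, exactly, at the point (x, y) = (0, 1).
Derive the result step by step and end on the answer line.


E = 5, F = 0, G = 1 at the point
E_x = 0, E_y = 16, F_x = 8, F_y = 0, G_x = 0, G_y = 0
EG - F^2 = 5;  g^inv = (1/5) * [[1, 0], [0, 5]]
first-kind symbols [ij,l] = (1/2)(d_i g_jl + d_j g_il - d_l g_ij): [xx,x] = E_x/2 = 0, [xx,y] = F_x - E_y/2 = 0, [xy,x] = E_y/2 = 8, [xy,y] = G_x/2 = 0, [yy,x] = F_y - G_x/2 = 0, [yy,y] = G_y/2 = 0
Gamma^x_ij = (G*[ij,x] - F*[ij,y])/(EG - F^2), Gamma^y_ij = (E*[ij,y] - F*[ij,x])/(EG - F^2)
Gamma_xxx = 0, Gamma_xxy = 8/5, Gamma_xyy = 0, Gamma_yxx = 0, Gamma_yxy = 0, Gamma_yyy = 0
X = (-2, -9/4), Y = (-3, 3) at the point

Answer: (nabla_X Y)^x = 159/20, (nabla_X Y)^y = -53/6


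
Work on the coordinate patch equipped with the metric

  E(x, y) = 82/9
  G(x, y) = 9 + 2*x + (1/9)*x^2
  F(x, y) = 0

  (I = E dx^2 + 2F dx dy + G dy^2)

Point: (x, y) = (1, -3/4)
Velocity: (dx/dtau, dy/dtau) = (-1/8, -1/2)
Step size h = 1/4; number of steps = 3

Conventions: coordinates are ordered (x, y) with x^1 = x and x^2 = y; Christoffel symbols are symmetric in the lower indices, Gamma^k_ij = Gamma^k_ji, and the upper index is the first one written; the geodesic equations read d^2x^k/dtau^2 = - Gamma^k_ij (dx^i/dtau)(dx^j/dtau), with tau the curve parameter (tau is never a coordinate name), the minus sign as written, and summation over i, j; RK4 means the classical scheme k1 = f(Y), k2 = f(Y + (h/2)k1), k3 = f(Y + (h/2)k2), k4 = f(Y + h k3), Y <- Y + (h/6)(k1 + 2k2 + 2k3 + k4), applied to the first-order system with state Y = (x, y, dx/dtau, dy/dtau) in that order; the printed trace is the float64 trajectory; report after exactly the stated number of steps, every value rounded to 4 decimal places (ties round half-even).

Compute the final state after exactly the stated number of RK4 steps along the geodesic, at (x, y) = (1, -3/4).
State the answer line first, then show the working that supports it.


Answer: x = 0.9149, y = -1.1283, dx/dtau = -0.1018, dy/dtau = -0.5086

f(Y) = (dx/dtau, dy/dtau, -Gamma^x_ij Y'^i Y'^j, -Gamma^y_ij Y'^i Y'^j) with the Gammas evaluated at the stage position; h = 0.250000; intermediate values shown to 6 dp
step 0: x = 1.0000, y = -0.7500, dx/dtau = -0.1250, dy/dtau = -0.5000
step 1:
  k1: at (x, y) = (1.000000, -0.750000), (dx/dtau, dy/dtau) = (-0.125000, -0.500000); Gamma_xxx = 0.000000, Gamma_xxy = 0.000000, Gamma_xyy = -0.121951, Gamma_yxx = 0.000000, Gamma_yxy = 0.100000, Gamma_yyy = 0.000000; k1 = (-0.125000, -0.500000, 0.030488, -0.012500)
  k2: at (x, y) = (0.984375, -0.812500), (dx/dtau, dy/dtau) = (-0.121189, -0.501563); Gamma_xxx = 0.000000, Gamma_xxy = 0.000000, Gamma_xyy = -0.121761, Gamma_yxx = 0.000000, Gamma_yxy = 0.100156, Gamma_yyy = 0.000000; k2 = (-0.121189, -0.501563, 0.030631, -0.012176)
  k3: at (x, y) = (0.984851, -0.812695), (dx/dtau, dy/dtau) = (-0.121171, -0.501522); Gamma_xxx = 0.000000, Gamma_xxy = 0.000000, Gamma_xyy = -0.121766, Gamma_yxx = 0.000000, Gamma_yxy = 0.100152, Gamma_yyy = 0.000000; k3 = (-0.121171, -0.501522, 0.030627, -0.012172)
  k4: at (x, y) = (0.969707, -0.875380), (dx/dtau, dy/dtau) = (-0.117343, -0.503043); Gamma_xxx = 0.000000, Gamma_xxy = 0.000000, Gamma_xyy = -0.121582, Gamma_yxx = 0.000000, Gamma_yxy = 0.100304, Gamma_yyy = 0.000000; k4 = (-0.117343, -0.503043, 0.030767, -0.011842)
  Y <- Y + (h/6)(k1 + 2k2 + 2k3 + k4): x = 0.9697, y = -0.8754, dx/dtau = -0.1173, dy/dtau = -0.5030
step 2:
  k1: at (x, y) = (0.969706, -0.875384), (dx/dtau, dy/dtau) = (-0.117343, -0.503043); Gamma_xxx = 0.000000, Gamma_xxy = 0.000000, Gamma_xyy = -0.121582, Gamma_yxx = 0.000000, Gamma_yxy = 0.100304, Gamma_yyy = 0.000000; k1 = (-0.117343, -0.503043, 0.030767, -0.011842)
  k2: at (x, y) = (0.955038, -0.938264), (dx/dtau, dy/dtau) = (-0.113497, -0.504523); Gamma_xxx = 0.000000, Gamma_xxy = 0.000000, Gamma_xyy = -0.121403, Gamma_yxx = 0.000000, Gamma_yxy = 0.100452, Gamma_yyy = 0.000000; k2 = (-0.113497, -0.504523, 0.030902, -0.011504)
  k3: at (x, y) = (0.955519, -0.938449), (dx/dtau, dy/dtau) = (-0.113480, -0.504481); Gamma_xxx = 0.000000, Gamma_xxy = 0.000000, Gamma_xyy = -0.121409, Gamma_yxx = 0.000000, Gamma_yxy = 0.100447, Gamma_yyy = 0.000000; k3 = (-0.113480, -0.504481, 0.030899, -0.011501)
  k4: at (x, y) = (0.941336, -1.001504), (dx/dtau, dy/dtau) = (-0.109618, -0.505918); Gamma_xxx = 0.000000, Gamma_xxy = 0.000000, Gamma_xyy = -0.121236, Gamma_yxx = 0.000000, Gamma_yxy = 0.100590, Gamma_yyy = 0.000000; k4 = (-0.109618, -0.505918, 0.031031, -0.011157)
  Y <- Y + (h/6)(k1 + 2k2 + 2k3 + k4): x = 0.9413, y = -1.0015, dx/dtau = -0.1096, dy/dtau = -0.5059
step 3:
  k1: at (x, y) = (0.941334, -1.001508), (dx/dtau, dy/dtau) = (-0.109618, -0.505919); Gamma_xxx = 0.000000, Gamma_xxy = 0.000000, Gamma_xyy = -0.121236, Gamma_yxx = 0.000000, Gamma_yxy = 0.100590, Gamma_yyy = 0.000000; k1 = (-0.109618, -0.505919, 0.031031, -0.011157)
  k2: at (x, y) = (0.927632, -1.064747), (dx/dtau, dy/dtau) = (-0.105739, -0.507313); Gamma_xxx = 0.000000, Gamma_xxy = 0.000000, Gamma_xyy = -0.121069, Gamma_yxx = 0.000000, Gamma_yxy = 0.100729, Gamma_yyy = 0.000000; k2 = (-0.105739, -0.507313, 0.031159, -0.010807)
  k3: at (x, y) = (0.928117, -1.064922), (dx/dtau, dy/dtau) = (-0.105723, -0.507269); Gamma_xxx = 0.000000, Gamma_xxy = 0.000000, Gamma_xyy = -0.121075, Gamma_yxx = 0.000000, Gamma_yxy = 0.100724, Gamma_yyy = 0.000000; k3 = (-0.105723, -0.507269, 0.031155, -0.010804)
  k4: at (x, y) = (0.914903, -1.128325), (dx/dtau, dy/dtau) = (-0.101829, -0.508620); Gamma_xxx = 0.000000, Gamma_xxy = 0.000000, Gamma_xyy = -0.120913, Gamma_yxx = 0.000000, Gamma_yxy = 0.100858, Gamma_yyy = 0.000000; k4 = (-0.101829, -0.508620, 0.031280, -0.010447)
  Y <- Y + (h/6)(k1 + 2k2 + 2k3 + k4): x = 0.9149, y = -1.1283, dx/dtau = -0.1018, dy/dtau = -0.5086
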